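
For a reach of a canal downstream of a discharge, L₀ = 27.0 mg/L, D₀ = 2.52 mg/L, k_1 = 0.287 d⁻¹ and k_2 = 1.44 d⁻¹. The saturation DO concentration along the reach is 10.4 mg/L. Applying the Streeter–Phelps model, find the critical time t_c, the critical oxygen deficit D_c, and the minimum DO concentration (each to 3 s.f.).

t_c ≈ 0.991 d; D_c ≈ 4.05 mg/L; min DO ≈ 6.35 mg/L

With k_2/k_1 = 5.017 and 1 − D₀(k_2−k_1)/(k_1 L₀) = 0.6250,
t_c = ln(5.017 × 0.6250) / (1.44 − 0.287) = ln(3.136) / 1.153 = 1.143/1.153 = 0.9913 d.
D_c = (k_1/k_2) L₀ e^(−k_1 t_c) = (0.287/1.44) × 27.0 × e^(−0.287×0.9913) = 0.1993 × 27.0 × 0.7524 = 4.049 mg/L.
Minimum DO = C_s − D_c = 10.4 − 4.049 = 6.351 mg/L.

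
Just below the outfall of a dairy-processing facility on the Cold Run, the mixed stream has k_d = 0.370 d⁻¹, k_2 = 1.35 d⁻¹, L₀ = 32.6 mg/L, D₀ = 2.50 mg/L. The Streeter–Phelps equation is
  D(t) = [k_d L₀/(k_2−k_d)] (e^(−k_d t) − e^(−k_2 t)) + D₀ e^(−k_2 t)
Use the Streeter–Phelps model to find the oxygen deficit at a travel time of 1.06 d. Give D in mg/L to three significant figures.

k_d L₀/(k_2−k_d) = 0.370×32.6/(1.35−0.370) = 12.06/0.9800 = 12.31 mg/L.
e^(−k_d t) = e^(−0.370×1.060) = 0.6756; e^(−k_2 t) = e^(−1.35×1.060) = 0.2391.
D = 12.31 × (0.6756 − 0.2391) + 2.50 × 0.2391 = 5.373 + 0.5977 = 5.970 mg/L.

D ≈ 5.97 mg/L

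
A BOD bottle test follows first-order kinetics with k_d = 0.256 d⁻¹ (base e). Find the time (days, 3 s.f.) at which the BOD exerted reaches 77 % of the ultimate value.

y/L₀ = 1 − e^(−k_d t) = 0.77 ⇒ e^(−k_d t) = 0.230
t = −ln(0.230) / 0.256 = 1.470 / 0.256 = 5.741 d.

t ≈ 5.74 d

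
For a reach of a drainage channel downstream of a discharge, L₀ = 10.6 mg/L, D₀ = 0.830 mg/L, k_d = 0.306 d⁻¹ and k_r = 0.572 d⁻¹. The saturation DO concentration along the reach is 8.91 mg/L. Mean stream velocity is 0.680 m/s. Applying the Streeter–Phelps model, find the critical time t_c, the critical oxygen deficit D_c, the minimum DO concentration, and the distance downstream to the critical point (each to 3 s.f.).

t_c ≈ 2.09 d; D_c ≈ 2.99 mg/L; min DO ≈ 5.92 mg/L; x_c ≈ 123 km

With k_r/k_d = 1.869 and 1 − D₀(k_r−k_d)/(k_d L₀) = 0.9319,
t_c = ln(1.869 × 0.9319) / (0.572 − 0.306) = ln(1.742) / 0.2660 = 0.5551/0.2660 = 2.087 d.
D_c = (k_d/k_r) L₀ e^(−k_d t_c) = (0.306/0.572) × 10.6 × e^(−0.306×2.087) = 0.5350 × 10.6 × 0.5281 = 2.994 mg/L.
Minimum DO = C_s − D_c = 8.91 − 2.994 = 5.916 mg/L.
x_c = v t_c = 0.680 m/s × 2.087 d × 86400 s/d = 122600 m ≈ 123 km.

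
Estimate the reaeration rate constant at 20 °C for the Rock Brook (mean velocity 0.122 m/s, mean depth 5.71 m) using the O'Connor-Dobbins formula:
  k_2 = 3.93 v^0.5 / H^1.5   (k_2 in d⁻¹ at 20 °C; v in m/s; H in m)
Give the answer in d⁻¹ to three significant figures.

k_2 = 3.93 × 0.122^0.5 / 5.71^1.5 = 3.93 × 0.3493 / 13.64 = 0.1006 d⁻¹.

k_2 ≈ 0.101 d⁻¹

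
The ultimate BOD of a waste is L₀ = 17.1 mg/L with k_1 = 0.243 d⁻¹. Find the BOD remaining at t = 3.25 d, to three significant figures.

L ≈ 7.76 mg/L

L_t = L₀ e^(−k_1 t) = 17.1 × e^(−0.243×3.25) = 17.1 × 0.4540 = 7.763 mg/L.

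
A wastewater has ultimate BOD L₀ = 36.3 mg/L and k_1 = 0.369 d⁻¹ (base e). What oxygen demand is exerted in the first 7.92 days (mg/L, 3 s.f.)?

y ≈ 34.3 mg/L

y_t = L₀(1 − e^(−k_1 t)) = 36.3 × (1 − e^(−0.369×7.92))
= 36.3 × (1 − 0.05380) = 36.3 × 0.9462 = 34.35 mg/L.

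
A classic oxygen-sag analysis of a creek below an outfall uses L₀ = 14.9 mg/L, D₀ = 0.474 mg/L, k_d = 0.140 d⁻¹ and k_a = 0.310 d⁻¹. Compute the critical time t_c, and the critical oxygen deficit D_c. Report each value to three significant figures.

t_c ≈ 4.44 d; D_c ≈ 3.61 mg/L

t_c = [1/(k_a−k_d)] ln[(k_a/k_d)(1 − D₀(k_a−k_d)/(k_d L₀))]
= [1/(0.310−0.140)] ln[(0.310/0.140)(1 − 0.474×0.1700/(0.140×14.9))]
= (1/0.1700) ln[2.214 × 0.9614] = 5.882 × ln(2.129) = 5.882 × 0.7555 = 4.444 d.
L(t_c) = L₀ e^(−k_d t_c) = 14.9 × 0.5368 = 7.998 mg/L, and at the critical point k_a D_c = k_d L, so D_c = (0.140/0.310) × 7.998 = 3.612 mg/L.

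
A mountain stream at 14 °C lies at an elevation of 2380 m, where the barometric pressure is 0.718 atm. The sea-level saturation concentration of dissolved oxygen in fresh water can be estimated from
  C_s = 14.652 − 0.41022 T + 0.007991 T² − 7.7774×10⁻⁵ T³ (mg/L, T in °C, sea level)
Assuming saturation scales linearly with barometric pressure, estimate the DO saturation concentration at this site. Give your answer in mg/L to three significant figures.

C_s ≈ 7.37 mg/L

At sea level: C_s = 14.652 − 0.41022×14 + 0.007991×14² − 7.7774×10⁻⁵×14³ = 10.26 mg/L.
Pressure correction: C_s' = 10.26 × 0.718 = 7.368 mg/L.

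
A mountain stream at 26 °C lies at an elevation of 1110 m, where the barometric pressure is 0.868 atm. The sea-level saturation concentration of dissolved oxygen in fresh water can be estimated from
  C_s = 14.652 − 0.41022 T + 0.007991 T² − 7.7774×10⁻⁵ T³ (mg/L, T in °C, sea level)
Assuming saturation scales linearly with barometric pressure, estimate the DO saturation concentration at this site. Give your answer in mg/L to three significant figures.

At sea level: C_s = 14.652 − 0.41022×26 + 0.007991×26² − 7.7774×10⁻⁵×26³ = 8.021 mg/L.
Pressure correction: C_s' = 8.021 × 0.868 = 6.962 mg/L.

C_s ≈ 6.96 mg/L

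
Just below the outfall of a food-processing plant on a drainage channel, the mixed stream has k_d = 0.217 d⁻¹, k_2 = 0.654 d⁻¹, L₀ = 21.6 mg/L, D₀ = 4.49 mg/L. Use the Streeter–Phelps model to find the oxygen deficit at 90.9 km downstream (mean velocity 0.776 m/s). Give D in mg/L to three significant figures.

D ≈ 5.42 mg/L

Travel time t = x/v = 90.9 km / (0.776 m/s) = 90900 m / 0.776 m/s = 117100 s = 1.356 d.
k_d L₀/(k_2−k_d) = 0.217×21.6/(0.654−0.217) = 4.687/0.4370 = 10.73 mg/L.
e^(−k_d t) = e^(−0.217×1.356) = 0.7451; e^(−k_2 t) = e^(−0.654×1.356) = 0.4120.
D = 10.73 × (0.7451 − 0.4120) + 4.49 × 0.4120 = 3.573 + 1.850 = 5.423 mg/L.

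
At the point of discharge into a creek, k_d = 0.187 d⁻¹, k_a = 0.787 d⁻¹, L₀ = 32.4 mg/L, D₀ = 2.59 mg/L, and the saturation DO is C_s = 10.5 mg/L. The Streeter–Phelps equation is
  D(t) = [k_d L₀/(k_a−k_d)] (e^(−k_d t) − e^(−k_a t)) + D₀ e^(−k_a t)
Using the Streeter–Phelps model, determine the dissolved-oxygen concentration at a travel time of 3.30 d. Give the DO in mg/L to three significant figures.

k_d L₀/(k_a−k_d) = 0.187×32.4/(0.787−0.187) = 6.059/0.6000 = 10.10 mg/L.
e^(−k_d t) = e^(−0.187×3.300) = 0.5395; e^(−k_a t) = e^(−0.787×3.300) = 0.07449.
D = 10.10 × (0.5395 − 0.07449) + 2.59 × 0.07449 = 4.696 + 0.1929 = 4.889 mg/L.
DO = C_s − D = 10.5 − 4.889 = 5.611 mg/L.

DO ≈ 5.61 mg/L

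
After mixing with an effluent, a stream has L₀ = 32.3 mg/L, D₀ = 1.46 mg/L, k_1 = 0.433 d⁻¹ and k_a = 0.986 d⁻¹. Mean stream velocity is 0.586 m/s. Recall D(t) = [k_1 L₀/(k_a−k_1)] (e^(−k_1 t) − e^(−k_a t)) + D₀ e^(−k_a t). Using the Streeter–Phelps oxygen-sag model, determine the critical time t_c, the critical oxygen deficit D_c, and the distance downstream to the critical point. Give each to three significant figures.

With k_a/k_1 = 2.277 and 1 − D₀(k_a−k_1)/(k_1 L₀) = 0.9423,
t_c = ln(2.277 × 0.9423) / (0.986 − 0.433) = ln(2.146) / 0.5530 = 0.7635/0.5530 = 1.381 d.
L(t_c) = L₀ e^(−k_1 t_c) = 32.3 × 0.5500 = 17.77 mg/L, and at the critical point k_a D_c = k_1 L, so D_c = (0.433/0.986) × 17.77 = 7.802 mg/L.
x_c = v t_c = 0.586 m/s × 1.381 d × 86400 s/d = 69900 m ≈ 69.9 km.

t_c ≈ 1.38 d; D_c ≈ 7.80 mg/L; x_c ≈ 69.9 km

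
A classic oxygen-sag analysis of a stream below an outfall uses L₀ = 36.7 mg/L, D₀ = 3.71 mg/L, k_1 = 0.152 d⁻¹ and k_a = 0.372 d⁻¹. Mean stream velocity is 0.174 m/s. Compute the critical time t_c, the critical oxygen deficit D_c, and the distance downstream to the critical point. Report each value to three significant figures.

t_c ≈ 3.35 d; D_c ≈ 9.01 mg/L; x_c ≈ 50.4 km

At the critical point dD/dt = 0, so k_1 L₀ e^(−k_1 t) = k_a D. Substituting D(t) from the Streeter–Phelps equation and solving for t gives
t_c = ln[(k_a/k_1)(1 − D₀(k_a−k_1)/(k_1 L₀))] / (k_a−k_1).
Here k_a−k_1 = 0.2200 d⁻¹ and 1 − D₀(k_a−k_1)/(k_1 L₀) = 1 − 3.71×0.2200/(0.152×36.7) = 0.8537, so
t_c = ln(2.447 × 0.8537) / 0.2200 = 0.7368 / 0.2200 = 3.349 d.
L(t_c) = L₀ e^(−k_1 t_c) = 36.7 × 0.6011 = 22.06 mg/L, and at the critical point k_a D_c = k_1 L, so D_c = (0.152/0.372) × 22.06 = 9.013 mg/L.
x_c = v t_c = 0.174 m/s × 3.349 d × 86400 s/d = 50350 m ≈ 50.4 km.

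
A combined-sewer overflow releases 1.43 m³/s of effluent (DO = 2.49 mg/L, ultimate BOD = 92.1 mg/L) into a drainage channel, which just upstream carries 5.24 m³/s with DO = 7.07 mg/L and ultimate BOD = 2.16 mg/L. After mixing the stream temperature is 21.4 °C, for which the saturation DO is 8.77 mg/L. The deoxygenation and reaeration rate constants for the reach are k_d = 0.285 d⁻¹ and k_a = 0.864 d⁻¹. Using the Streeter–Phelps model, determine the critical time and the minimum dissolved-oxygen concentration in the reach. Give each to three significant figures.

t_c ≈ 1.41 d; minimum DO ≈ 4.04 mg/L

Mixed DO = (5.24×7.07 + 1.43×2.49)/(5.24+1.43) = 40.61/6.670 = 6.088 mg/L.
Mixed L₀ = (5.24×2.16 + 1.43×92.1)/(6.670) = 143.0/6.670 = 21.44 mg/L.
Initial deficit D₀ = C_s − DO₀ = 8.77 − 6.088 = 2.682 mg/L.
t_c = (1/0.5790) ln[(0.864/0.285)(1 − 2.682×0.5790/(0.285×21.44))] = 1.727 × ln(2.261) = 1.409 d.
D_c = (0.285/0.864) × 21.44 × e^(−0.285×1.409) = 0.3299 × 21.44 × 0.6692 = 4.734 mg/L.
Minimum DO = 8.77 − 4.734 = 4.036 mg/L.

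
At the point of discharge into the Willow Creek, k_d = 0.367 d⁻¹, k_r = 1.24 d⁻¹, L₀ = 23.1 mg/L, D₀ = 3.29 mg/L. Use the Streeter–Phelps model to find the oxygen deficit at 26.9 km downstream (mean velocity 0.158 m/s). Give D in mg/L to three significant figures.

D ≈ 4.15 mg/L

Travel time t = x/v = 26.9 km / (0.158 m/s) = 26900 m / 0.158 m/s = 170300 s = 1.971 d.
k_d L₀/(k_r−k_d) = 0.367×23.1/(1.24−0.367) = 8.478/0.8730 = 9.711 mg/L.
e^(−k_d t) = e^(−0.367×1.971) = 0.4852; e^(−k_r t) = e^(−1.24×1.971) = 0.08686.
D = 9.711 × (0.4852 − 0.08686) + 3.29 × 0.08686 = 3.868 + 0.2858 = 4.154 mg/L.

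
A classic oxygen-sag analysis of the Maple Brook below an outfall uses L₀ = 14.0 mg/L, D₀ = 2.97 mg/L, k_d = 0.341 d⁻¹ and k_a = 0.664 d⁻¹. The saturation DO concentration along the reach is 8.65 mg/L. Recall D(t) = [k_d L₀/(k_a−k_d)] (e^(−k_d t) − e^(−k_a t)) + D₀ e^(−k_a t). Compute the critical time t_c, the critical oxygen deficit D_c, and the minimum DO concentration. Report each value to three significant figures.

t_c ≈ 1.37 d; D_c ≈ 4.51 mg/L; min DO ≈ 4.14 mg/L

With k_a/k_d = 1.947 and 1 − D₀(k_a−k_d)/(k_d L₀) = 0.7991,
t_c = ln(1.947 × 0.7991) / (0.664 − 0.341) = ln(1.556) / 0.3230 = 0.4421/0.3230 = 1.369 d.
D_c = (k_d/k_a) L₀ e^(−k_d t_c) = (0.341/0.664) × 14.0 × e^(−0.341×1.369) = 0.5136 × 14.0 × 0.6271 = 4.508 mg/L.
Minimum DO = C_s − D_c = 8.65 − 4.508 = 4.142 mg/L.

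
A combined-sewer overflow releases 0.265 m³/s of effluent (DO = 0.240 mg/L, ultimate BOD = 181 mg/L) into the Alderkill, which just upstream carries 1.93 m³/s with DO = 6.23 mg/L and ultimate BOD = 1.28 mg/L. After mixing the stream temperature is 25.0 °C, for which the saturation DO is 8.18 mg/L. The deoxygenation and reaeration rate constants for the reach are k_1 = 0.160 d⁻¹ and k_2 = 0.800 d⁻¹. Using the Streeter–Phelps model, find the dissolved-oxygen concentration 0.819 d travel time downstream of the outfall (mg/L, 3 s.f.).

Mixed DO = (1.93×6.23 + 0.265×0.240)/(1.93+0.265) = 12.09/2.195 = 5.507 mg/L.
Mixed L₀ = (1.93×1.28 + 0.265×181)/(2.195) = 50.44/2.195 = 22.98 mg/L.
Initial deficit D₀ = C_s − DO₀ = 8.18 − 5.507 = 2.673 mg/L.
D(0.819) = [0.160×22.98/(0.800−0.160)](e^(−0.160×0.819) − e^(−0.800×0.819)) + 2.673 e^(−0.800×0.819)
= 5.744 × (0.8772 − 0.5193) + 2.673 × 0.5193 = 3.444 mg/L.
DO = 8.18 − 3.444 = 4.736 mg/L.

DO ≈ 4.74 mg/L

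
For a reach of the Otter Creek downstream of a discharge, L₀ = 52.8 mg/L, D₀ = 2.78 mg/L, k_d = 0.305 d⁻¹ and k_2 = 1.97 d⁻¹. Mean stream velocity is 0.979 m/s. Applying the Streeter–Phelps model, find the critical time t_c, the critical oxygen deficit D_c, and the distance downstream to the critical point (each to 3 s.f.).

t_c ≈ 0.917 d; D_c ≈ 6.18 mg/L; x_c ≈ 77.6 km

At the critical point dD/dt = 0, so k_d L₀ e^(−k_d t) = k_2 D. Substituting D(t) from the Streeter–Phelps equation and solving for t gives
t_c = ln[(k_2/k_d)(1 − D₀(k_2−k_d)/(k_d L₀))] / (k_2−k_d).
Here k_2−k_d = 1.665 d⁻¹ and 1 − D₀(k_2−k_d)/(k_d L₀) = 1 − 2.78×1.665/(0.305×52.8) = 0.7126, so
t_c = ln(6.459 × 0.7126) / 1.665 = 1.527 / 1.665 = 0.9169 d.
L(t_c) = L₀ e^(−k_d t_c) = 52.8 × 0.7560 = 39.92 mg/L, and at the critical point k_2 D_c = k_d L, so D_c = (0.305/1.97) × 39.92 = 6.180 mg/L.
x_c = v t_c = 0.979 m/s × 0.9169 d × 86400 s/d = 77550 m ≈ 77.6 km.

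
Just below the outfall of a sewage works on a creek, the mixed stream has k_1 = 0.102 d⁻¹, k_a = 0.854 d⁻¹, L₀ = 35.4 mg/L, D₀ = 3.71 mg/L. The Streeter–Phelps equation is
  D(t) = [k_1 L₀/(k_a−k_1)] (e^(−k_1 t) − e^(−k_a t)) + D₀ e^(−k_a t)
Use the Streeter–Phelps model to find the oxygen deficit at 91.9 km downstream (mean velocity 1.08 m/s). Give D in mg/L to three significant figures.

Travel time t = x/v = 91.9 km / (1.08 m/s) = 91900 m / 1.08 m/s = 85090 s = 0.9849 d.
k_1 L₀/(k_a−k_1) = 0.102×35.4/(0.854−0.102) = 3.611/0.7520 = 4.802 mg/L.
e^(−k_1 t) = e^(−0.102×0.9849) = 0.9044; e^(−k_a t) = e^(−0.854×0.9849) = 0.4312.
D = 4.802 × (0.9044 − 0.4312) + 3.71 × 0.4312 = 2.272 + 1.600 = 3.872 mg/L.

D ≈ 3.87 mg/L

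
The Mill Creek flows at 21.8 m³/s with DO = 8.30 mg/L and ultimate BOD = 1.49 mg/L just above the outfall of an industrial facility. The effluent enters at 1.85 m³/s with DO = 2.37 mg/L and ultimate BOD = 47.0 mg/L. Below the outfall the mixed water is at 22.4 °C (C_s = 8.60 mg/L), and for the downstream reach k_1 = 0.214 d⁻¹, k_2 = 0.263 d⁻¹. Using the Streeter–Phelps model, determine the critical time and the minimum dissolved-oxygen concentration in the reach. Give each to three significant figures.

t_c ≈ 3.49 d; minimum DO ≈ 6.65 mg/L

Mixed DO = (21.8×8.30 + 1.85×2.37)/(21.8+1.85) = 185.3/23.65 = 7.836 mg/L.
Mixed L₀ = (21.8×1.49 + 1.85×47.0)/(23.65) = 119.4/23.65 = 5.050 mg/L.
Initial deficit D₀ = C_s − DO₀ = 8.60 − 7.836 = 0.7639 mg/L.
t_c = (1/0.04900) ln[(0.263/0.214)(1 − 0.7639×0.04900/(0.214×5.050))] = 20.41 × ln(1.186) = 3.488 d.
D_c = (0.214/0.263) × 5.050 × e^(−0.214×3.488) = 0.8137 × 5.050 × 0.4740 = 1.948 mg/L.
Minimum DO = 8.60 − 1.948 = 6.652 mg/L.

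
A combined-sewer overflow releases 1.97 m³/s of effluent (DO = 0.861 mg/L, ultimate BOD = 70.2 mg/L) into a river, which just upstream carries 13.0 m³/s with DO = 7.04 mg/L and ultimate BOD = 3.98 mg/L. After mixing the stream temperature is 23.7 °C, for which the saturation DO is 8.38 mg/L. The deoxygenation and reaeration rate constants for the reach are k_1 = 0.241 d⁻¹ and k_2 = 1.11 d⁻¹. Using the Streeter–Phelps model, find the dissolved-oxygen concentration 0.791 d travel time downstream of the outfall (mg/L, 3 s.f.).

Mixed DO = (13.0×7.04 + 1.97×0.861)/(13.0+1.97) = 93.22/14.97 = 6.227 mg/L.
Mixed L₀ = (13.0×3.98 + 1.97×70.2)/(14.97) = 190.0/14.97 = 12.69 mg/L.
Initial deficit D₀ = C_s − DO₀ = 8.38 − 6.227 = 2.153 mg/L.
D(0.791) = [0.241×12.69/(1.11−0.241)](e^(−0.241×0.791) − e^(−1.11×0.791)) + 2.153 e^(−1.11×0.791)
= 3.521 × (0.8264 − 0.4156) + 2.153 × 0.4156 = 2.341 mg/L.
DO = 8.38 − 2.341 = 6.039 mg/L.

DO ≈ 6.04 mg/L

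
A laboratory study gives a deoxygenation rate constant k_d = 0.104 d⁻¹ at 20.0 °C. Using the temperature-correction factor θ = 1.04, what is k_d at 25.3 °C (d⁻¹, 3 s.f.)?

k_d ≈ 0.128 d⁻¹

k_d(T₂) = k_d(T₁) · θ^(T₂−T₁) = 0.104 × 1.04^(25.3−20.0)
= 0.104 × 1.04^5.30 = 0.104 × 1.231 = 0.1280 d⁻¹.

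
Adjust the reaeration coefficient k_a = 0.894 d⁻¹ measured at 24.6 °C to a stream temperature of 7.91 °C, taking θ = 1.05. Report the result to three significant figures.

k_a ≈ 0.396 d⁻¹

k_a(T₂) = k_a(T₁) · θ^(T₂−T₁) = 0.894 × 1.05^(7.91−24.6)
= 0.894 × 1.05^-16.7 = 0.894 × 0.4429 = 0.3960 d⁻¹.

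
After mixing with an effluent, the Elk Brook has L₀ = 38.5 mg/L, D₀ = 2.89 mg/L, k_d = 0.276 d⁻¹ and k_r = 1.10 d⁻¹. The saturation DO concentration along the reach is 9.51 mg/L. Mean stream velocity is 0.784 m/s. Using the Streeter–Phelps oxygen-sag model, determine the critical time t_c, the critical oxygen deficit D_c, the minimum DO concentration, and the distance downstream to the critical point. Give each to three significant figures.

t_c ≈ 1.37 d; D_c ≈ 6.62 mg/L; min DO ≈ 2.89 mg/L; x_c ≈ 92.8 km

t_c = [1/(k_r−k_d)] ln[(k_r/k_d)(1 − D₀(k_r−k_d)/(k_d L₀))]
= [1/(1.10−0.276)] ln[(1.10/0.276)(1 − 2.89×0.8240/(0.276×38.5))]
= (1/0.8240) ln[3.986 × 0.7759] = 1.214 × ln(3.092) = 1.214 × 1.129 = 1.370 d.
D_c = (k_d/k_r) L₀ e^(−k_d t_c) = (0.276/1.10) × 38.5 × e^(−0.276×1.370) = 0.2509 × 38.5 × 0.6851 = 6.618 mg/L.
Minimum DO = C_s − D_c = 9.51 − 6.618 = 2.892 mg/L.
x_c = v t_c = 0.784 m/s × 1.370 d × 86400 s/d = 92800 m ≈ 92.8 km.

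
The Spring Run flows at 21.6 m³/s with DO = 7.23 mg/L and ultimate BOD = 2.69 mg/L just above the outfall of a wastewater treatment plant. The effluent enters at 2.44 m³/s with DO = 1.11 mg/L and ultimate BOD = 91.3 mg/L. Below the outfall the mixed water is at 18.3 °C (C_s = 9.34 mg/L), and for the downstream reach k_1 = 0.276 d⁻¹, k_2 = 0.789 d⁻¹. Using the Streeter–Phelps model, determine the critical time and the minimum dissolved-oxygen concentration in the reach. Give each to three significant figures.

t_c ≈ 0.936 d; minimum DO ≈ 6.18 mg/L

Mixed DO = (21.6×7.23 + 2.44×1.11)/(21.6+2.44) = 158.9/24.04 = 6.609 mg/L.
Mixed L₀ = (21.6×2.69 + 2.44×91.3)/(24.04) = 280.9/24.04 = 11.68 mg/L.
Initial deficit D₀ = C_s − DO₀ = 9.34 − 6.609 = 2.731 mg/L.
t_c = (1/0.5130) ln[(0.789/0.276)(1 − 2.731×0.5130/(0.276×11.68))] = 1.949 × ln(1.617) = 0.9363 d.
D_c = (0.276/0.789) × 11.68 × e^(−0.276×0.9363) = 0.3498 × 11.68 × 0.7723 = 3.156 mg/L.
Minimum DO = 9.34 − 3.156 = 6.184 mg/L.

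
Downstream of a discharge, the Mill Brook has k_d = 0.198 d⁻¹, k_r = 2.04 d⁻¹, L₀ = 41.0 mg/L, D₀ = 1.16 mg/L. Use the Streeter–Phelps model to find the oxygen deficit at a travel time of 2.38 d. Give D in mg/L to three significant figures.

k_d L₀/(k_r−k_d) = 0.198×41.0/(2.04−0.198) = 8.118/1.842 = 4.407 mg/L.
e^(−k_d t) = e^(−0.198×2.380) = 0.6242; e^(−k_r t) = e^(−2.04×2.380) = 0.007788.
D = 4.407 × (0.6242 − 0.007788) + 1.16 × 0.007788 = 2.717 + 0.009034 = 2.726 mg/L.

D ≈ 2.73 mg/L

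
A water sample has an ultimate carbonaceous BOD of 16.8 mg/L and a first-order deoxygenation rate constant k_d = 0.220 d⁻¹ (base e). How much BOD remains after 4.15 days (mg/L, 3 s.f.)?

L ≈ 6.74 mg/L

L_t = L₀ e^(−k_d t) = 16.8 × e^(−0.220×4.15) = 16.8 × 0.4013 = 6.742 mg/L.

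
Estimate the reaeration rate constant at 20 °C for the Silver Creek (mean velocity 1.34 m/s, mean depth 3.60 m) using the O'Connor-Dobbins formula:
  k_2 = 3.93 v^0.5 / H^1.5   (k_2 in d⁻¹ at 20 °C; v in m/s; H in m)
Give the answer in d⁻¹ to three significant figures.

k_2 = 3.93 × 1.34^0.5 / 3.60^1.5 = 3.93 × 1.158 / 6.831 = 0.6660 d⁻¹.

k_2 ≈ 0.666 d⁻¹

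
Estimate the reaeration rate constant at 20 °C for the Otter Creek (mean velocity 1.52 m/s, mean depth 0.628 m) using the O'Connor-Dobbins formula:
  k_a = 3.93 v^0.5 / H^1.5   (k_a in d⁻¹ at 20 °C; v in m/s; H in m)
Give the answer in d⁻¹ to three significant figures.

k_a = 3.93 × 1.52^0.5 / 0.628^1.5 = 3.93 × 1.233 / 0.4977 = 9.736 d⁻¹.

k_a ≈ 9.74 d⁻¹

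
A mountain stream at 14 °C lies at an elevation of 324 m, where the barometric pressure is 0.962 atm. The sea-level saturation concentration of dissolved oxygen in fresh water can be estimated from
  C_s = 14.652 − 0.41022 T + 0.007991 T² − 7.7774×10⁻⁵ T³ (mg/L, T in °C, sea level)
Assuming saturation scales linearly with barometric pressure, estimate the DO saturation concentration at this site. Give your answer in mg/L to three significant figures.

C_s ≈ 9.87 mg/L

At sea level: C_s = 14.652 − 0.41022×14 + 0.007991×14² − 7.7774×10⁻⁵×14³ = 10.26 mg/L.
Pressure correction: C_s' = 10.26 × 0.962 = 9.872 mg/L.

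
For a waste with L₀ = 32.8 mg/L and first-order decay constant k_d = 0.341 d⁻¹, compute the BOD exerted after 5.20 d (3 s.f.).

y_t = L₀(1 − e^(−k_d t)) = 32.8 × (1 − e^(−0.341×5.20))
= 32.8 × (1 − 0.1698) = 32.8 × 0.8302 = 27.23 mg/L.

y ≈ 27.2 mg/L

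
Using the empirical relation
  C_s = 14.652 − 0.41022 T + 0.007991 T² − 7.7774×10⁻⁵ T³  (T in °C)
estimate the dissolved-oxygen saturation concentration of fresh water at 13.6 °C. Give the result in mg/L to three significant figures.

C_s ≈ 10.4 mg/L

C_s = 14.652 − 0.41022×13.6 + 0.007991×13.6² − 7.7774×10⁻⁵×13.6³ = 10.36 mg/L.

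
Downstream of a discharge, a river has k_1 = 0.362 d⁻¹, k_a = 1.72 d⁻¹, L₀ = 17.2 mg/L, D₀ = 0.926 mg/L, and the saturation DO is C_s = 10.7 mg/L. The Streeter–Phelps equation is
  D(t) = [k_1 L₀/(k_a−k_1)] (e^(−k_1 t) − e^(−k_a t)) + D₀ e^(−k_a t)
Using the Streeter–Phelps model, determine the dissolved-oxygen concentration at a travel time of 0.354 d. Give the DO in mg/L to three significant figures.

k_1 L₀/(k_a−k_1) = 0.362×17.2/(1.72−0.362) = 6.226/1.358 = 4.585 mg/L.
e^(−k_1 t) = e^(−0.362×0.3540) = 0.8797; e^(−k_a t) = e^(−1.72×0.3540) = 0.5440.
D = 4.585 × (0.8797 − 0.5440) + 0.926 × 0.5440 = 1.539 + 0.5037 = 2.043 mg/L.
DO = C_s − D = 10.7 − 2.043 = 8.657 mg/L.

DO ≈ 8.66 mg/L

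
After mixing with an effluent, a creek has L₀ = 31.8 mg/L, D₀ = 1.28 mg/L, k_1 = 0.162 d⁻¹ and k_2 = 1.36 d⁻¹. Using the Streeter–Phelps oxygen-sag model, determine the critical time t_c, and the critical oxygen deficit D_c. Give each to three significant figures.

t_c = [1/(k_2−k_1)] ln[(k_2/k_1)(1 − D₀(k_2−k_1)/(k_1 L₀))]
= [1/(1.36−0.162)] ln[(1.36/0.162)(1 − 1.28×1.198/(0.162×31.8))]
= (1/1.198) ln[8.395 × 0.7023] = 0.8347 × ln(5.896) = 0.8347 × 1.774 = 1.481 d.
L(t_c) = L₀ e^(−k_1 t_c) = 31.8 × 0.7867 = 25.02 mg/L, and at the critical point k_2 D_c = k_1 L, so D_c = (0.162/1.36) × 25.02 = 2.980 mg/L.

t_c ≈ 1.48 d; D_c ≈ 2.98 mg/L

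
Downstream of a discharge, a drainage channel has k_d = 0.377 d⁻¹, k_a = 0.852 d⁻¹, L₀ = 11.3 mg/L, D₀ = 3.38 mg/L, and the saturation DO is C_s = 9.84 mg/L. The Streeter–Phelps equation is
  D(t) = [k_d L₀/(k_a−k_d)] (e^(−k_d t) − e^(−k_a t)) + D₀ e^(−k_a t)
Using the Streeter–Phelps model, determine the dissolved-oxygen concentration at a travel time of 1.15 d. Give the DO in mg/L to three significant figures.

k_d L₀/(k_a−k_d) = 0.377×11.3/(0.852−0.377) = 4.260/0.4750 = 8.969 mg/L.
e^(−k_d t) = e^(−0.377×1.150) = 0.6482; e^(−k_a t) = e^(−0.852×1.150) = 0.3754.
D = 8.969 × (0.6482 − 0.3754) + 3.38 × 0.3754 = 2.447 + 1.269 = 3.716 mg/L.
DO = C_s − D = 9.84 − 3.716 = 6.124 mg/L.

DO ≈ 6.12 mg/L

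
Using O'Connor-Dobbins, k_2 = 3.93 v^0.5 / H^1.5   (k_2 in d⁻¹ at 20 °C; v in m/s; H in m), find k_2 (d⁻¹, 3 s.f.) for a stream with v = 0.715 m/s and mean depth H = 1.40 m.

k_2 ≈ 2.01 d⁻¹

k_2 = 3.93 × 0.715^0.5 / 1.40^1.5 = 3.93 × 0.8456 / 1.657 = 2.006 d⁻¹.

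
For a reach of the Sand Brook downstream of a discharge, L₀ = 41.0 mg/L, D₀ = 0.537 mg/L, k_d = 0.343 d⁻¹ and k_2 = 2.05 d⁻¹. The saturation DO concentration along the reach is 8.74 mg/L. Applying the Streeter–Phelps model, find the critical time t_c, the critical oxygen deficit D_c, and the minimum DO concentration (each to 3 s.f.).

t_c = [1/(k_2−k_d)] ln[(k_2/k_d)(1 − D₀(k_2−k_d)/(k_d L₀))]
= [1/(2.05−0.343)] ln[(2.05/0.343)(1 − 0.537×1.707/(0.343×41.0))]
= (1/1.707) ln[5.977 × 0.9348] = 0.5858 × ln(5.587) = 0.5858 × 1.720 = 1.008 d.
D_c = (k_d/k_2) L₀ e^(−k_d t_c) = (0.343/2.05) × 41.0 × e^(−0.343×1.008) = 0.1673 × 41.0 × 0.7077 = 4.855 mg/L.
Minimum DO = C_s − D_c = 8.74 − 4.855 = 3.885 mg/L.

t_c ≈ 1.01 d; D_c ≈ 4.85 mg/L; min DO ≈ 3.89 mg/L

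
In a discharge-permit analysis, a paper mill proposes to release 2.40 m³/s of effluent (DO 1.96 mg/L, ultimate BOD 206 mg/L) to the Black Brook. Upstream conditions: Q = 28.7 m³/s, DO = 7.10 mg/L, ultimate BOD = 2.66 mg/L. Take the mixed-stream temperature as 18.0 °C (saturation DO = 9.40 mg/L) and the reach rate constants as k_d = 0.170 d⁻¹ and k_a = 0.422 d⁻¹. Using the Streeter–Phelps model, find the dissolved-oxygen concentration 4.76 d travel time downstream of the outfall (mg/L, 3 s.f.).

DO ≈ 5.19 mg/L

Mixed DO = (28.7×7.10 + 2.40×1.96)/(28.7+2.40) = 208.5/31.10 = 6.703 mg/L.
Mixed L₀ = (28.7×2.66 + 2.40×206)/(31.10) = 570.7/31.10 = 18.35 mg/L.
Initial deficit D₀ = C_s − DO₀ = 9.40 − 6.703 = 2.697 mg/L.
D(4.76) = [0.170×18.35/(0.422−0.170)](e^(−0.170×4.76) − e^(−0.422×4.76)) + 2.697 e^(−0.422×4.76)
= 12.38 × (0.4452 − 0.1342) + 2.697 × 0.1342 = 4.213 mg/L.
DO = 9.40 − 4.213 = 5.187 mg/L.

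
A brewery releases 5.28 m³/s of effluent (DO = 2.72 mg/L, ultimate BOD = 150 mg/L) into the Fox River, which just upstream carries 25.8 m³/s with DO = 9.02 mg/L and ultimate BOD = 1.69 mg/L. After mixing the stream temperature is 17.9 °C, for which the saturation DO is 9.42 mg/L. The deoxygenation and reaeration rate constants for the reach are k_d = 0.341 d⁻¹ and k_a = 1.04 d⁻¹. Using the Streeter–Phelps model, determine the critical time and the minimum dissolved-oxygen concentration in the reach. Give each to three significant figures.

Mixed DO = (25.8×9.02 + 5.28×2.72)/(25.8+5.28) = 247.1/31.08 = 7.950 mg/L.
Mixed L₀ = (25.8×1.69 + 5.28×150)/(31.08) = 835.6/31.08 = 26.89 mg/L.
Initial deficit D₀ = C_s − DO₀ = 9.42 − 7.950 = 1.470 mg/L.
t_c = (1/0.6990) ln[(1.04/0.341)(1 − 1.470×0.6990/(0.341×26.89))] = 1.431 × ln(2.708) = 1.425 d.
D_c = (0.341/1.04) × 26.89 × e^(−0.341×1.425) = 0.3279 × 26.89 × 0.6151 = 5.422 mg/L.
Minimum DO = 9.42 − 5.422 = 3.998 mg/L.

t_c ≈ 1.43 d; minimum DO ≈ 4.00 mg/L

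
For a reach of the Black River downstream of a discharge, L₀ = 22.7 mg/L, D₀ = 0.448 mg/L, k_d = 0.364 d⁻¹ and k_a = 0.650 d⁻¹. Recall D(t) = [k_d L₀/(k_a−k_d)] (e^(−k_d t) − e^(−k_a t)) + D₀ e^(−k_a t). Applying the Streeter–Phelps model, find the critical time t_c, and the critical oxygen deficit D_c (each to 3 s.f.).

t_c ≈ 1.97 d; D_c ≈ 6.20 mg/L

With k_a/k_d = 1.786 and 1 − D₀(k_a−k_d)/(k_d L₀) = 0.9845,
t_c = ln(1.786 × 0.9845) / (0.650 − 0.364) = ln(1.758) / 0.2860 = 0.5642/0.2860 = 1.973 d.
L(t_c) = L₀ e^(−k_d t_c) = 22.7 × 0.4877 = 11.07 mg/L, and at the critical point k_a D_c = k_d L, so D_c = (0.364/0.650) × 11.07 = 6.200 mg/L.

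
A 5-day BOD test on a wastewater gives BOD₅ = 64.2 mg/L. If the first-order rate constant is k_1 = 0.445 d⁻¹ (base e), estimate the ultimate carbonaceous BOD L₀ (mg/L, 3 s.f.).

BOD₅ = L₀(1 − e^(−5k_1)) ⇒ L₀ = BOD₅ / (1 − e^(−5×0.445))
= 64.2 / (1 − 0.1081) = 64.2 / 0.8919 = 71.98 mg/L.

L₀ ≈ 72.0 mg/L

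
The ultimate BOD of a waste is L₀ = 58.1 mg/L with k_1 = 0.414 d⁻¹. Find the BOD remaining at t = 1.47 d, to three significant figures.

L ≈ 31.6 mg/L

L_t = L₀ e^(−k_1 t) = 58.1 × e^(−0.414×1.47) = 58.1 × 0.5441 = 31.61 mg/L.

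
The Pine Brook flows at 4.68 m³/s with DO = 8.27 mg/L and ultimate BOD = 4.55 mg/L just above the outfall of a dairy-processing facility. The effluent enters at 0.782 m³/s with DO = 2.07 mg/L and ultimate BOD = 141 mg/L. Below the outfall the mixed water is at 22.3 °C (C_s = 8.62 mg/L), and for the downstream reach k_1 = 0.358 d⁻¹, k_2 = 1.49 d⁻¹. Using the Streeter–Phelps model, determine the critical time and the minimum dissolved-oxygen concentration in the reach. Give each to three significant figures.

Mixed DO = (4.68×8.27 + 0.782×2.07)/(4.68+0.782) = 40.32/5.462 = 7.382 mg/L.
Mixed L₀ = (4.68×4.55 + 0.782×141)/(5.462) = 131.6/5.462 = 24.09 mg/L.
Initial deficit D₀ = C_s − DO₀ = 8.62 − 7.382 = 1.238 mg/L.
t_c = (1/1.132) ln[(1.49/0.358)(1 − 1.238×1.132/(0.358×24.09))] = 0.8834 × ln(3.486) = 1.103 d.
D_c = (0.358/1.49) × 24.09 × e^(−0.358×1.103) = 0.2403 × 24.09 × 0.6737 = 3.899 mg/L.
Minimum DO = 8.62 − 3.899 = 4.721 mg/L.

t_c ≈ 1.10 d; minimum DO ≈ 4.72 mg/L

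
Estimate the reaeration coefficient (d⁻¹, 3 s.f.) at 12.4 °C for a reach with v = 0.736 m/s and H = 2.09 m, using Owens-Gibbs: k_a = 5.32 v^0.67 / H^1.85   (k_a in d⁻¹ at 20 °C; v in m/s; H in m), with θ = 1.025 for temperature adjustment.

k_a ≈ 0.918 d⁻¹

k_a(20) = 5.32 × 0.736^0.67 / 2.09^1.85 = 5.32 × 0.8143 / 3.911 = 1.108 d⁻¹.
k_a(12.4) = 1.108 × 1.025^(12.4−20) = 1.108 × 0.8289 = 0.9182 d⁻¹.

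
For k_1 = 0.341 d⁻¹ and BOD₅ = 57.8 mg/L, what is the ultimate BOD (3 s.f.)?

BOD₅ = L₀(1 − e^(−5k_1)) ⇒ L₀ = BOD₅ / (1 − e^(−5×0.341))
= 57.8 / (1 − 0.1818) = 57.8 / 0.8182 = 70.64 mg/L.

L₀ ≈ 70.6 mg/L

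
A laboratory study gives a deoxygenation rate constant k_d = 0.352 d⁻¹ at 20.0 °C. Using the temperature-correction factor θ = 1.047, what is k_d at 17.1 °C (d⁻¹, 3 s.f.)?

k_d(T₂) = k_d(T₁) · θ^(T₂−T₁) = 0.352 × 1.047^(17.1−20.0)
= 0.352 × 1.047^-2.90 = 0.352 × 0.8753 = 0.3081 d⁻¹.

k_d ≈ 0.308 d⁻¹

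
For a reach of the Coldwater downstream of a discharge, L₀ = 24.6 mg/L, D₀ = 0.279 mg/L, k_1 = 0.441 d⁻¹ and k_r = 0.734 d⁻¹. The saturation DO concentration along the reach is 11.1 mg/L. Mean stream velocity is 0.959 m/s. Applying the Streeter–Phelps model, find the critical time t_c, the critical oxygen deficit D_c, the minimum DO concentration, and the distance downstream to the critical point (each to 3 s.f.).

t_c ≈ 1.71 d; D_c ≈ 6.94 mg/L; min DO ≈ 4.16 mg/L; x_c ≈ 142 km

With k_r/k_1 = 1.664 and 1 − D₀(k_r−k_1)/(k_1 L₀) = 0.9925,
t_c = ln(1.664 × 0.9925) / (0.734 − 0.441) = ln(1.652) / 0.2930 = 0.5019/0.2930 = 1.713 d.
L(t_c) = L₀ e^(−k_1 t_c) = 24.6 × 0.4698 = 11.56 mg/L, and at the critical point k_r D_c = k_1 L, so D_c = (0.441/0.734) × 11.56 = 6.944 mg/L.
Minimum DO = C_s − D_c = 11.1 − 6.944 = 4.156 mg/L.
x_c = v t_c = 0.959 m/s × 1.713 d × 86400 s/d = 141900 m ≈ 142 km.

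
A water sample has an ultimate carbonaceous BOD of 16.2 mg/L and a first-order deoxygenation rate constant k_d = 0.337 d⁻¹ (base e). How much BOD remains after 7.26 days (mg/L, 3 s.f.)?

L ≈ 1.40 mg/L

L_t = L₀ e^(−k_d t) = 16.2 × e^(−0.337×7.26) = 16.2 × 0.08659 = 1.403 mg/L.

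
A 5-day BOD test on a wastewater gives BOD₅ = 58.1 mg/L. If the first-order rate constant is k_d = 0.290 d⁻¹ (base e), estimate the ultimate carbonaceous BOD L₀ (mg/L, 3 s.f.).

BOD₅ = L₀(1 − e^(−5k_d)) ⇒ L₀ = BOD₅ / (1 − e^(−5×0.290))
= 58.1 / (1 − 0.2346) = 58.1 / 0.7654 = 75.91 mg/L.

L₀ ≈ 75.9 mg/L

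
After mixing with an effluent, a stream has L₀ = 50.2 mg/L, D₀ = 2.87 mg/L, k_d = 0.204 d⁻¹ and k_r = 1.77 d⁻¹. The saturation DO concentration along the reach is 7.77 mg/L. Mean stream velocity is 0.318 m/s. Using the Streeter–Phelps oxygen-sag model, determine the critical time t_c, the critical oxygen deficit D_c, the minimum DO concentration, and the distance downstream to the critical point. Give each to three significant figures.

t_c ≈ 1.01 d; D_c ≈ 4.71 mg/L; min DO ≈ 3.06 mg/L; x_c ≈ 27.8 km

t_c = [1/(k_r−k_d)] ln[(k_r/k_d)(1 − D₀(k_r−k_d)/(k_d L₀))]
= [1/(1.77−0.204)] ln[(1.77/0.204)(1 − 2.87×1.566/(0.204×50.2))]
= (1/1.566) ln[8.676 × 0.5611] = 0.6386 × ln(4.869) = 0.6386 × 1.583 = 1.011 d.
D_c = (k_d/k_r) L₀ e^(−k_d t_c) = (0.204/1.77) × 50.2 × e^(−0.204×1.011) = 0.1153 × 50.2 × 0.8137 = 4.708 mg/L.
Minimum DO = C_s − D_c = 7.77 − 4.708 = 3.062 mg/L.
x_c = v t_c = 0.318 m/s × 1.011 d × 86400 s/d = 27770 m ≈ 27.8 km.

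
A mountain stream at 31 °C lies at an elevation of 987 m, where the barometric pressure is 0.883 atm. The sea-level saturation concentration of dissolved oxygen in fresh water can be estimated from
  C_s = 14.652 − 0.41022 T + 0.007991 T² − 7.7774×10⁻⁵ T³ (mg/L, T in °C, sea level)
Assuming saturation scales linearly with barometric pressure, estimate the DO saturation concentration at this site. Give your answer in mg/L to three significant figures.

C_s ≈ 6.44 mg/L

At sea level: C_s = 14.652 − 0.41022×31 + 0.007991×31² − 7.7774×10⁻⁵×31³ = 7.298 mg/L.
Pressure correction: C_s' = 7.298 × 0.883 = 6.444 mg/L.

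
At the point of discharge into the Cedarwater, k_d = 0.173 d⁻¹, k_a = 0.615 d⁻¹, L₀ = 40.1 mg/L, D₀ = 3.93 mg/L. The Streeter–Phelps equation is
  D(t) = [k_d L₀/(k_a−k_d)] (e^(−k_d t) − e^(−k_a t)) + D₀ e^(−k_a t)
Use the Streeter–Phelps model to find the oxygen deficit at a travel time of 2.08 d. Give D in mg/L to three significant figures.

D ≈ 7.68 mg/L

k_d L₀/(k_a−k_d) = 0.173×40.1/(0.615−0.173) = 6.937/0.4420 = 15.70 mg/L.
e^(−k_d t) = e^(−0.173×2.080) = 0.6978; e^(−k_a t) = e^(−0.615×2.080) = 0.2783.
D = 15.70 × (0.6978 − 0.2783) + 3.93 × 0.2783 = 6.585 + 1.094 = 7.678 mg/L.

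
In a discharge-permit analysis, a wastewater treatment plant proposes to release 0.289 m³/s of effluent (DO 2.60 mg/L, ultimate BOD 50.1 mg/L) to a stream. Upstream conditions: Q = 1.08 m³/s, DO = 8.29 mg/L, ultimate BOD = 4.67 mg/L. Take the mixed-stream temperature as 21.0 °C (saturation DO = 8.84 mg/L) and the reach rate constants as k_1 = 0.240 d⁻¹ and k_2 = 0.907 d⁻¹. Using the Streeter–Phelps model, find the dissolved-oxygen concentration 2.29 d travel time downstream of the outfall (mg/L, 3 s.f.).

DO ≈ 6.30 mg/L

Mixed DO = (1.08×8.29 + 0.289×2.60)/(1.08+0.289) = 9.705/1.369 = 7.089 mg/L.
Mixed L₀ = (1.08×4.67 + 0.289×50.1)/(1.369) = 19.52/1.369 = 14.26 mg/L.
Initial deficit D₀ = C_s − DO₀ = 8.84 − 7.089 = 1.751 mg/L.
D(2.29) = [0.240×14.26/(0.907−0.240)](e^(−0.240×2.29) − e^(−0.907×2.29)) + 1.751 e^(−0.907×2.29)
= 5.131 × (0.5772 − 0.1253) + 1.751 × 0.1253 = 2.538 mg/L.
DO = 8.84 − 2.538 = 6.302 mg/L.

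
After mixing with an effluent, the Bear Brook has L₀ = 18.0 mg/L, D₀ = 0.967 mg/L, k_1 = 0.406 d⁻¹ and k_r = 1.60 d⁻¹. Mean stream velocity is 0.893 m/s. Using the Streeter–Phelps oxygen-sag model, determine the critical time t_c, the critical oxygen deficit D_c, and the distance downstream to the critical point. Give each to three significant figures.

At the critical point dD/dt = 0, so k_1 L₀ e^(−k_1 t) = k_r D. Substituting D(t) from the Streeter–Phelps equation and solving for t gives
t_c = ln[(k_r/k_1)(1 − D₀(k_r−k_1)/(k_1 L₀))] / (k_r−k_1).
Here k_r−k_1 = 1.194 d⁻¹ and 1 − D₀(k_r−k_1)/(k_1 L₀) = 1 − 0.967×1.194/(0.406×18.0) = 0.8420, so
t_c = ln(3.941 × 0.8420) / 1.194 = 1.199 / 1.194 = 1.005 d.
D_c = (k_1/k_r) L₀ e^(−k_1 t_c) = (0.406/1.60) × 18.0 × e^(−0.406×1.005) = 0.2537 × 18.0 × 0.6651 = 3.038 mg/L.
x_c = v t_c = 0.893 m/s × 1.005 d × 86400 s/d = 77510 m ≈ 77.5 km.

t_c ≈ 1.00 d; D_c ≈ 3.04 mg/L; x_c ≈ 77.5 km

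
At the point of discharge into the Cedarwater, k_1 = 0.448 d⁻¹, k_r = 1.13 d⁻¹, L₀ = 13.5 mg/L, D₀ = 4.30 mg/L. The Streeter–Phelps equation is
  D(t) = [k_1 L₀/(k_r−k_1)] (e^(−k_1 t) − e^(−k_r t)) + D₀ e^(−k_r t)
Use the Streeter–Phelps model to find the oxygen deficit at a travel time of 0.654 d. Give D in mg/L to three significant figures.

k_1 L₀/(k_r−k_1) = 0.448×13.5/(1.13−0.448) = 6.048/0.6820 = 8.868 mg/L.
e^(−k_1 t) = e^(−0.448×0.6540) = 0.7460; e^(−k_r t) = e^(−1.13×0.6540) = 0.4776.
D = 8.868 × (0.7460 − 0.4776) + 4.30 × 0.4776 = 2.381 + 2.054 = 4.434 mg/L.

D ≈ 4.43 mg/L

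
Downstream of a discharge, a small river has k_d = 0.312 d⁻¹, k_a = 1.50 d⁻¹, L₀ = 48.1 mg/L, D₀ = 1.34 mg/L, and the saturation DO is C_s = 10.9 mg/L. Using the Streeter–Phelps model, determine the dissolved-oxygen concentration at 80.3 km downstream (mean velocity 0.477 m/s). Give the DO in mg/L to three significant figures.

Travel time t = x/v = 80.3 km / (0.477 m/s) = 80300 m / 0.477 m/s = 168300 s = 1.948 d.
k_d L₀/(k_a−k_d) = 0.312×48.1/(1.50−0.312) = 15.01/1.188 = 12.63 mg/L.
e^(−k_d t) = e^(−0.312×1.948) = 0.5445; e^(−k_a t) = e^(−1.50×1.948) = 0.05379.
D = 12.63 × (0.5445 − 0.05379) + 1.34 × 0.05379 = 6.199 + 0.07208 = 6.271 mg/L.
DO = C_s − D = 10.9 − 6.271 = 4.629 mg/L.

DO ≈ 4.63 mg/L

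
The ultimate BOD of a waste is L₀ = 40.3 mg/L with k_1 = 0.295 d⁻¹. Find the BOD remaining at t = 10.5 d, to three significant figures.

L_t = L₀ e^(−k_1 t) = 40.3 × e^(−0.295×10.5) = 40.3 × 0.04516 = 1.820 mg/L.

L ≈ 1.82 mg/L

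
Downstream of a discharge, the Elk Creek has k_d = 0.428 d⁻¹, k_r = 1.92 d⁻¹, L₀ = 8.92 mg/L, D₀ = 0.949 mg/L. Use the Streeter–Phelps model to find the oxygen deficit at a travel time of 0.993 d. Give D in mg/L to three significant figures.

k_d L₀/(k_r−k_d) = 0.428×8.92/(1.92−0.428) = 3.818/1.492 = 2.559 mg/L.
e^(−k_d t) = e^(−0.428×0.9930) = 0.6538; e^(−k_r t) = e^(−1.92×0.9930) = 0.1486.
D = 2.559 × (0.6538 − 0.1486) + 0.949 × 0.1486 = 1.293 + 0.1410 = 1.434 mg/L.

D ≈ 1.43 mg/L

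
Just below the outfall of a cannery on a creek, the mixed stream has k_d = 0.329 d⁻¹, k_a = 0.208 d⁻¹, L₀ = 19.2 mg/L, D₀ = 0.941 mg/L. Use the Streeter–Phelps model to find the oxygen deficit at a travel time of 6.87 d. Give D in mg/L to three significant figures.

D ≈ 7.29 mg/L

k_d L₀/(k_a−k_d) = 0.329×19.2/(0.208−0.329) = 6.317/-0.1210 = -52.20 mg/L.
e^(−k_d t) = e^(−0.329×6.870) = 0.1043; e^(−k_a t) = e^(−0.208×6.870) = 0.2396.
D = -52.20 × (0.1043 − 0.2396) + 0.941 × 0.2396 = 7.060 + 0.2254 = 7.285 mg/L.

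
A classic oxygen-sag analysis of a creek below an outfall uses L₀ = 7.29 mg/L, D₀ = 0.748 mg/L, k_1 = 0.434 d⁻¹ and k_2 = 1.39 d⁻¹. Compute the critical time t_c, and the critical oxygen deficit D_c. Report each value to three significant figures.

t_c ≈ 0.950 d; D_c ≈ 1.51 mg/L

t_c = [1/(k_2−k_1)] ln[(k_2/k_1)(1 − D₀(k_2−k_1)/(k_1 L₀))]
= [1/(1.39−0.434)] ln[(1.39/0.434)(1 − 0.748×0.9560/(0.434×7.29))]
= (1/0.9560) ln[3.203 × 0.7740] = 1.046 × ln(2.479) = 1.046 × 0.9078 = 0.9496 d.
L(t_c) = L₀ e^(−k_1 t_c) = 7.29 × 0.6622 = 4.828 mg/L, and at the critical point k_2 D_c = k_1 L, so D_c = (0.434/1.39) × 4.828 = 1.507 mg/L.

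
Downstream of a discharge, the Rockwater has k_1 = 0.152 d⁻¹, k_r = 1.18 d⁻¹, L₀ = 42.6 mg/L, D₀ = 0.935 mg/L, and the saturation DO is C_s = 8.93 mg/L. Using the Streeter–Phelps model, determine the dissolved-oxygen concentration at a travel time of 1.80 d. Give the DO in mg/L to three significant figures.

DO ≈ 4.78 mg/L

k_1 L₀/(k_r−k_1) = 0.152×42.6/(1.18−0.152) = 6.475/1.028 = 6.299 mg/L.
e^(−k_1 t) = e^(−0.152×1.800) = 0.7606; e^(−k_r t) = e^(−1.18×1.800) = 0.1196.
D = 6.299 × (0.7606 − 0.1196) + 0.935 × 0.1196 = 4.038 + 0.1118 = 4.150 mg/L.
DO = C_s − D = 8.93 − 4.150 = 4.780 mg/L.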